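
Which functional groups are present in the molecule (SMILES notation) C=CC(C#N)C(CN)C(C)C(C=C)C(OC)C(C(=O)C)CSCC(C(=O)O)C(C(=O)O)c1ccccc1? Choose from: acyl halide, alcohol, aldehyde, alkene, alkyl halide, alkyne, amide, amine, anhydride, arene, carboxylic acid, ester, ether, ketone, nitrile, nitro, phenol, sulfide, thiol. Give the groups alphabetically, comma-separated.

Reading the structure from left to right:
  CH2=CH: C=C double bond → alkene.
  CH(CN): pendant –C≡N: nitrile.
  CH(CH2NH2): pendant –CH2NH2: N on sp³ C, no adjacent C=O → amine.
  CH(CH=CH2): pendant –CH=CH2: C=C double bond → alkene.
  CH(OCH3): pendant –OCH3: C–O–C with sp³ C, no adjacent C=O → ether.
  CH(COCH3): pendant –COCH3: carbonyl C bonded to two carbons → ketone.
  CH2SCH2: C–S–C linkage → sulfide (thioether).
  CH(COOH): pendant –COOH: carbonyl C bonded to C and –OH → carboxylic acid.
  CH(COOH): pendant –COOH: carbonyl C bonded to C and –OH → carboxylic acid.
  C6H5: –C6H5 phenyl ring → arene.

alkene, amine, arene, carboxylic acid, ether, ketone, nitrile, sulfide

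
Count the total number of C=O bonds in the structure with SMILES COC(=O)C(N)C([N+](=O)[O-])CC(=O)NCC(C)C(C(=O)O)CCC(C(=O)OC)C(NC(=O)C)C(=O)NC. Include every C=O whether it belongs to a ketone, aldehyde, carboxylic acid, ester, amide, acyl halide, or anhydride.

CH3OOC: ester, 1 C=O (running total 1).
CH2CONHCH2: amide, 1 C=O (running total 2).
CH(COOH): carboxylic acid, 1 C=O (running total 3).
CH(COOCH3): ester, 1 C=O (running total 4).
CH(NHCOCH3): amide, 1 C=O (running total 5).
CONHCH3: amide, 1 C=O (running total 6).

6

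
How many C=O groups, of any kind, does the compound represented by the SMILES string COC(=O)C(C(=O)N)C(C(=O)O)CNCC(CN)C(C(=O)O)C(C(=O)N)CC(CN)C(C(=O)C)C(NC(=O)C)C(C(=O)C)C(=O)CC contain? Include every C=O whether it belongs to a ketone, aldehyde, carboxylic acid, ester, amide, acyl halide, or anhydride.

CH3OOC: ester, 1 C=O (running total 1).
CH(CONH2): amide, 1 C=O (running total 2).
CH(COOH): carboxylic acid, 1 C=O (running total 3).
CH(COOH): carboxylic acid, 1 C=O (running total 4).
CH(CONH2): amide, 1 C=O (running total 5).
CH(COCH3): ketone, 1 C=O (running total 6).
CH(NHCOCH3): amide, 1 C=O (running total 7).
CH(COCH3): ketone, 1 C=O (running total 8).
CO: ketone, 1 C=O (running total 9).

9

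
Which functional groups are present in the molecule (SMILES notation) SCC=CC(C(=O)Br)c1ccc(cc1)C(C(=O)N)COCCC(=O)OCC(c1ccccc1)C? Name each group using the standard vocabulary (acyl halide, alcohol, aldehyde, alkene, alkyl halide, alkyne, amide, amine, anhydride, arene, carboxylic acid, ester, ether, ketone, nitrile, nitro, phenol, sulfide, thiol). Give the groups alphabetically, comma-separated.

acyl halide, alkene, amide, arene, ester, ether, thiol

–SH on an sp³ carbon → thiol.
C=C double bond → alkene.
pendant –C(=O)X: carbonyl C bonded to C and halogen → acyl halide.
para-disubstituted benzene ring → arene.
pendant –CONH2: carbonyl C bonded to C and N → amide.
C–O–C with sp³ carbons on both sides and no adjacent C=O → ether.
–C(=O)–O–C with C on the carbonyl side → ester.
pendant –C6H5: benzene ring → arene.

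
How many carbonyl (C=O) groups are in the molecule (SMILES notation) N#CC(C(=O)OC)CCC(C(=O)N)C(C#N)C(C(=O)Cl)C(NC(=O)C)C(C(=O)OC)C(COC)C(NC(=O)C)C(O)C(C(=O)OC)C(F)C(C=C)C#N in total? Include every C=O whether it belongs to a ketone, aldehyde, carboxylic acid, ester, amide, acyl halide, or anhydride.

7

CH(COOCH3): ester, 1 C=O (running total 1).
CH(CONH2): amide, 1 C=O (running total 2).
CH(COCl): acyl halide, 1 C=O (running total 3).
CH(NHCOCH3): amide, 1 C=O (running total 4).
CH(COOCH3): ester, 1 C=O (running total 5).
CH(NHCOCH3): amide, 1 C=O (running total 6).
CH(COOCH3): ester, 1 C=O (running total 7).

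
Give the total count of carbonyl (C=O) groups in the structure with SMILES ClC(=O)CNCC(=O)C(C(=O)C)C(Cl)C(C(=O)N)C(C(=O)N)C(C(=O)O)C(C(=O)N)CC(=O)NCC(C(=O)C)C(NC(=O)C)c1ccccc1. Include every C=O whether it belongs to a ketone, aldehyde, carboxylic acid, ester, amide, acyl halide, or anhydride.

ClCO: acyl halide, 1 C=O (running total 1).
CO: ketone, 1 C=O (running total 2).
CH(COCH3): ketone, 1 C=O (running total 3).
CH(CONH2): amide, 1 C=O (running total 4).
CH(CONH2): amide, 1 C=O (running total 5).
CH(COOH): carboxylic acid, 1 C=O (running total 6).
CH(CONH2): amide, 1 C=O (running total 7).
CH2CONHCH2: amide, 1 C=O (running total 8).
CH(COCH3): ketone, 1 C=O (running total 9).
CH(NHCOCH3): amide, 1 C=O (running total 10).

10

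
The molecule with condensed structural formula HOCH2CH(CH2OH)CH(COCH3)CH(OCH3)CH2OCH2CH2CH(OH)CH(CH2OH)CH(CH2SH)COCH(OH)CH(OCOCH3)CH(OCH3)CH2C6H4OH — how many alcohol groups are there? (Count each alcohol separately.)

5

Working along the chain:
  HOCH2: HO– on an sp³ carbon → alcohol.
  CH(CH2OH): pendant –CH2OH on an sp³ backbone C → alcohol.
  CH(COCH3): pendant –COCH3: carbonyl C bonded to two carbons → ketone.
  CH(OCH3): pendant –OCH3: C–O–C with sp³ C, no adjacent C=O → ether.
  CH2OCH2: C–O–C with sp³ carbons on both sides and no adjacent C=O → ether.
  CH(OH): –OH on an sp³ carbon → alcohol (secondary).
  CH(CH2OH): pendant –CH2OH on an sp³ backbone C → alcohol.
  CH(CH2SH): pendant –CH2SH → thiol.
  CO: –C(=O)– with carbon on both sides → ketone.
  CH(OH): –OH on an sp³ carbon → alcohol (secondary).
  CH(OCOCH3): pendant –OC(=O)CH3: an acyloxy group → ester.
  CH(OCH3): pendant –OCH3: C–O–C with sp³ C, no adjacent C=O → ether.
  C6H4OH: –OH attached directly to an aromatic ring → phenol (not alcohol); the ring itself is an arene.
Alcohol appears at: HOCH2, CH(CH2OH), CH(OH), CH(CH2OH), CH(OH) → 5.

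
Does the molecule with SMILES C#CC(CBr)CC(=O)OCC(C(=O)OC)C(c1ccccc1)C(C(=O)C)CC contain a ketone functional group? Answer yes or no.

Working along the chain:
  HC≡C: C≡C triple bond → alkyne.
  CH(CH2Br): pendant –CH2X: halogen on sp³ carbon → alkyl halide.
  CH2COOCH2: –C(=O)–O–C with C on the carbonyl side → ester.
  CH(COOCH3): pendant –COOCH3: carbonyl C bonded to C and –OCH3 → ester.
  CH(C6H5): pendant –C6H5: benzene ring → arene.
  CH(COCH3): pendant –COCH3: carbonyl C bonded to two carbons → ketone.
The CH(COCH3) segment supplies the ketone: pendant –COCH3: carbonyl C bonded to two carbons → ketone.

yes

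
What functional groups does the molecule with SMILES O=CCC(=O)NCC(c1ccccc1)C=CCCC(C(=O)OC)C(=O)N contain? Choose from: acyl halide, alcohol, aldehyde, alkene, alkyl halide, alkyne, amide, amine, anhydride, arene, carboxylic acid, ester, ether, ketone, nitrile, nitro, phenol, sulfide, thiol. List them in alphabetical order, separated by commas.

aldehyde, alkene, amide, arene, ester

Working along the chain:
  OHC: terminal –CHO: carbonyl C bonded to H and C → aldehyde.
  CH2CONHCH2: –C(=O)–N– linkage → amide (the N is not an amine).
  CH(C6H5): pendant –C6H5: benzene ring → arene.
  CH=CH: C=C double bond → alkene.
  CH(COOCH3): pendant –COOCH3: carbonyl C bonded to C and –OCH3 → ester.
  CONH2: –C(=O)NH2: carbonyl C bonded to C and to N → amide (the N is not a separate amine).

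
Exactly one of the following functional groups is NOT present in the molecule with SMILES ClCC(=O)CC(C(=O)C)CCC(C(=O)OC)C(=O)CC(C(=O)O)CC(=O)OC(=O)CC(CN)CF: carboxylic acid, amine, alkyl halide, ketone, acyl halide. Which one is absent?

carboxylic acid: present (CH(COOH) — pendant –COOH: carbonyl C bonded to C and –OH → carboxylic acid).
alkyl halide: present (ClCH2 — halogen on an sp³ carbon → alkyl halide).
ketone: present (CO — –C(=O)– with carbon on both sides → ketone).
amine: present (CH(CH2NH2) — pendant –CH2NH2: N on sp³ C, no adjacent C=O → amine).
acyl halide: no segment matches this pattern.

acyl halide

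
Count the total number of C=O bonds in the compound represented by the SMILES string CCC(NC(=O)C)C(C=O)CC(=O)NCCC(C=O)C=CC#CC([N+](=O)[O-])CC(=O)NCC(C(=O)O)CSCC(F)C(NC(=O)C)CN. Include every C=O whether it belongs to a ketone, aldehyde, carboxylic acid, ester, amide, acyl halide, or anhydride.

7

CH(NHCOCH3): amide, 1 C=O (running total 1).
CH(CHO): aldehyde, 1 C=O (running total 2).
CH2CONHCH2: amide, 1 C=O (running total 3).
CH(CHO): aldehyde, 1 C=O (running total 4).
CH2CONHCH2: amide, 1 C=O (running total 5).
CH(COOH): carboxylic acid, 1 C=O (running total 6).
CH(NHCOCH3): amide, 1 C=O (running total 7).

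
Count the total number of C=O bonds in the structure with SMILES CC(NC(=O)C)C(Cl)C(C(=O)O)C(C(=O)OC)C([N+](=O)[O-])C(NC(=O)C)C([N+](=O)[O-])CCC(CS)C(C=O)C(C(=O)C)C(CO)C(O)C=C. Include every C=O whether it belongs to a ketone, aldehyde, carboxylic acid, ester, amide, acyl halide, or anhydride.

CH(NHCOCH3): amide, 1 C=O (running total 1).
CH(COOH): carboxylic acid, 1 C=O (running total 2).
CH(COOCH3): ester, 1 C=O (running total 3).
CH(NHCOCH3): amide, 1 C=O (running total 4).
CH(CHO): aldehyde, 1 C=O (running total 5).
CH(COCH3): ketone, 1 C=O (running total 6).

6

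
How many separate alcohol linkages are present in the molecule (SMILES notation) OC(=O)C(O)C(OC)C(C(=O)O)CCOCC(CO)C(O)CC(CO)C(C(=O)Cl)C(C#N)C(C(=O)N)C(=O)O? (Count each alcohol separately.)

4

Working along the chain:
  HOOC: –COOH: carbonyl C bonded to –OH and C → carboxylic acid (the –OH is not a separate alcohol).
  CH(OH): –OH on an sp³ carbon → alcohol (secondary).
  CH(OCH3): pendant –OCH3: C–O–C with sp³ C, no adjacent C=O → ether.
  CH(COOH): pendant –COOH: carbonyl C bonded to C and –OH → carboxylic acid.
  CH2OCH2: C–O–C with sp³ carbons on both sides and no adjacent C=O → ether.
  CH(CH2OH): pendant –CH2OH on an sp³ backbone C → alcohol.
  CH(OH): –OH on an sp³ carbon → alcohol (secondary).
  CH(CH2OH): pendant –CH2OH on an sp³ backbone C → alcohol.
  CH(COCl): pendant –C(=O)X: carbonyl C bonded to C and halogen → acyl halide.
  CH(CN): pendant –C≡N: nitrile.
  CH(CONH2): pendant –CONH2: carbonyl C bonded to C and N → amide.
  COOH: –COOH: carbonyl C bonded to –OH and C → carboxylic acid (the –OH is not a separate alcohol).
Alcohol appears at: CH(OH), CH(CH2OH), CH(OH), CH(CH2OH) → 4.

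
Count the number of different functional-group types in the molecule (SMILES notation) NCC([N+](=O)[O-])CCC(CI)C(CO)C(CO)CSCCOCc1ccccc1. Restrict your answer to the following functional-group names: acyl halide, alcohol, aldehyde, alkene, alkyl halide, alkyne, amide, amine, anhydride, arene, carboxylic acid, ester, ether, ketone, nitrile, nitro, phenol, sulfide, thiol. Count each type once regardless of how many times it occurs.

–NH2 on an sp³ carbon with no adjacent C=O → amine.
–NO2 on an sp³ carbon → nitro (the N=O is not a carbonyl).
pendant –CH2X: halogen on sp³ carbon → alkyl halide.
pendant –CH2OH on an sp³ backbone C → alcohol.
pendant –CH2OH on an sp³ backbone C → alcohol.
C–S–C linkage → sulfide (thioether).
C–O–C with sp³ carbons on both sides and no adjacent C=O → ether.
–C6H5 phenyl ring → arene.
Distinct types present: alcohol, alkyl halide, amine, arene, ether, nitro, sulfide.

7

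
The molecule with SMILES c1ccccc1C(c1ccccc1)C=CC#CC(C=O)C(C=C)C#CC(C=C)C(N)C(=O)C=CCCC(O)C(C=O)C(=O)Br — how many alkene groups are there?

Taking each segment in turn:
  C6H5: C6H5– phenyl ring → arene.
  CH(C6H5): pendant –C6H5: benzene ring → arene.
  CH=CH: C=C double bond → alkene.
  C≡C: C≡C triple bond → alkyne.
  CH(CHO): pendant –CHO: carbonyl C bonded to C and H → aldehyde.
  CH(CH=CH2): pendant –CH=CH2: C=C double bond → alkene.
  C≡C: C≡C triple bond → alkyne.
  CH(CH=CH2): pendant –CH=CH2: C=C double bond → alkene.
  CH(NH2): –NH2 on an sp³ carbon with no adjacent C=O → amine.
  CO: –C(=O)– with carbon on both sides → ketone.
  CH=CH: C=C double bond → alkene.
  CH(OH): –OH on an sp³ carbon → alcohol (secondary).
  CH(CHO): pendant –CHO: carbonyl C bonded to C and H → aldehyde.
  COBr: –C(=O)Br: carbonyl C bonded to C and to a halogen → acyl halide (not alkyl halide).
Alkene appears at: CH=CH, CH(CH=CH2), CH(CH=CH2), CH=CH → 4.

4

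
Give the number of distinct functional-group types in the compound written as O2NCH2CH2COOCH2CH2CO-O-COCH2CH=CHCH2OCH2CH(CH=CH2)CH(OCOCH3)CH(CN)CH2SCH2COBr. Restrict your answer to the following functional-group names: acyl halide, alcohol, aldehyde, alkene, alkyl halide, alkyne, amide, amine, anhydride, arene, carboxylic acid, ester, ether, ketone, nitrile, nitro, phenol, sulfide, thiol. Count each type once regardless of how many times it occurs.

–NO2 on carbon → nitro group.
–C(=O)–O–C with C on the carbonyl side → ester.
two acyl groups sharing one oxygen, –C(=O)–O–C(=O)– → anhydride.
C=C double bond → alkene.
C–O–C with sp³ carbons on both sides and no adjacent C=O → ether.
pendant –CH=CH2: C=C double bond → alkene.
pendant –OC(=O)CH3: an acyloxy group → ester.
pendant –C≡N: nitrile.
C–S–C linkage → sulfide (thioether).
–C(=O)Br: carbonyl C bonded to C and to a halogen → acyl halide (not alkyl halide).
Distinct types present: acyl halide, alkene, anhydride, ester, ether, nitrile, nitro, sulfide.

8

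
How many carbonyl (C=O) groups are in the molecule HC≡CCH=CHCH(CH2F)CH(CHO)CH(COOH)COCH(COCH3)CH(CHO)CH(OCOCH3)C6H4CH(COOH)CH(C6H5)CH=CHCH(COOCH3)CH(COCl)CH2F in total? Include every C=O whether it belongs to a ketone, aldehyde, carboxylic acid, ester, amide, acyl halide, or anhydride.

9

CH(CHO): aldehyde, 1 C=O (running total 1).
CH(COOH): carboxylic acid, 1 C=O (running total 2).
CO: ketone, 1 C=O (running total 3).
CH(COCH3): ketone, 1 C=O (running total 4).
CH(CHO): aldehyde, 1 C=O (running total 5).
CH(OCOCH3): ester, 1 C=O (running total 6).
CH(COOH): carboxylic acid, 1 C=O (running total 7).
CH(COOCH3): ester, 1 C=O (running total 8).
CH(COCl): acyl halide, 1 C=O (running total 9).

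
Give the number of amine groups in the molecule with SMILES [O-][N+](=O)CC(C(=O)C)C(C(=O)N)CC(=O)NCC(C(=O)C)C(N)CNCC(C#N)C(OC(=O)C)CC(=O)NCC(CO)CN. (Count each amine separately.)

3

Reading the structure from left to right:
  O2NCH2: –NO2 on carbon → nitro group.
  CH(COCH3): pendant –COCH3: carbonyl C bonded to two carbons → ketone.
  CH(CONH2): pendant –CONH2: carbonyl C bonded to C and N → amide.
  CH2CONHCH2: –C(=O)–N– linkage → amide (the N is not an amine).
  CH(COCH3): pendant –COCH3: carbonyl C bonded to two carbons → ketone.
  CH(NH2): –NH2 on an sp³ carbon with no adjacent C=O → amine.
  CH2NHCH2: C–N–C with sp³ carbons and no adjacent C=O → amine (secondary).
  CH(CN): pendant –C≡N: nitrile.
  CH(OCOCH3): pendant –OC(=O)CH3: an acyloxy group → ester.
  CH2CONHCH2: –C(=O)–N– linkage → amide (the N is not an amine).
  CH(CH2OH): pendant –CH2OH on an sp³ backbone C → alcohol.
  CH2NH2: –NH2 on an sp³ carbon with no adjacent C=O → amine.
Amine appears at: CH(NH2), CH2NHCH2, CH2NH2 → 3.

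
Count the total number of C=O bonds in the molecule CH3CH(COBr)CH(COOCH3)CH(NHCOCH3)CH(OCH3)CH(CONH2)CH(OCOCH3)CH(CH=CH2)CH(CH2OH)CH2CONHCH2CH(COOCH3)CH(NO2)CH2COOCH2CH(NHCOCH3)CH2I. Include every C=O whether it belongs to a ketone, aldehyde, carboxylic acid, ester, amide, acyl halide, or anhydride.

CH(COBr): acyl halide, 1 C=O (running total 1).
CH(COOCH3): ester, 1 C=O (running total 2).
CH(NHCOCH3): amide, 1 C=O (running total 3).
CH(CONH2): amide, 1 C=O (running total 4).
CH(OCOCH3): ester, 1 C=O (running total 5).
CH2CONHCH2: amide, 1 C=O (running total 6).
CH(COOCH3): ester, 1 C=O (running total 7).
CH2COOCH2: ester, 1 C=O (running total 8).
CH(NHCOCH3): amide, 1 C=O (running total 9).

9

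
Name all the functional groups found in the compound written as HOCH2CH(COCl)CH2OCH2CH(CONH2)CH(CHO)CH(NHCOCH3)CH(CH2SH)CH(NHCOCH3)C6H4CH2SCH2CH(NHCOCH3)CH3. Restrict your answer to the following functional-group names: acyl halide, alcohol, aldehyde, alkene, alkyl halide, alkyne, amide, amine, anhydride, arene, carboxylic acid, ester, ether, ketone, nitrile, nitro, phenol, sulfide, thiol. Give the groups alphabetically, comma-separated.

acyl halide, alcohol, aldehyde, amide, arene, ether, sulfide, thiol

HO– on an sp³ carbon → alcohol.
pendant –C(=O)X: carbonyl C bonded to C and halogen → acyl halide.
C–O–C with sp³ carbons on both sides and no adjacent C=O → ether.
pendant –CONH2: carbonyl C bonded to C and N → amide.
pendant –CHO: carbonyl C bonded to C and H → aldehyde.
pendant –NHC(=O)CH3: N bonded to a carbonyl → amide (not amine).
pendant –CH2SH → thiol.
pendant –NHC(=O)CH3: N bonded to a carbonyl → amide (not amine).
para-disubstituted benzene ring → arene.
C–S–C linkage → sulfide (thioether).
pendant –NHC(=O)CH3: N bonded to a carbonyl → amide (not amine).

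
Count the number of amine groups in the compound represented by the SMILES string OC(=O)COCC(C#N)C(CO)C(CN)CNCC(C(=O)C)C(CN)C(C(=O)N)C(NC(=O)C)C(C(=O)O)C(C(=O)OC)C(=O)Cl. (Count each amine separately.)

3

Working along the chain:
  HOOC: –COOH: carbonyl C bonded to –OH and C → carboxylic acid (the –OH is not a separate alcohol).
  CH2OCH2: C–O–C with sp³ carbons on both sides and no adjacent C=O → ether.
  CH(CN): pendant –C≡N: nitrile.
  CH(CH2OH): pendant –CH2OH on an sp³ backbone C → alcohol.
  CH(CH2NH2): pendant –CH2NH2: N on sp³ C, no adjacent C=O → amine.
  CH2NHCH2: C–N–C with sp³ carbons and no adjacent C=O → amine (secondary).
  CH(COCH3): pendant –COCH3: carbonyl C bonded to two carbons → ketone.
  CH(CH2NH2): pendant –CH2NH2: N on sp³ C, no adjacent C=O → amine.
  CH(CONH2): pendant –CONH2: carbonyl C bonded to C and N → amide.
  CH(NHCOCH3): pendant –NHC(=O)CH3: N bonded to a carbonyl → amide (not amine).
  CH(COOH): pendant –COOH: carbonyl C bonded to C and –OH → carboxylic acid.
  CH(COOCH3): pendant –COOCH3: carbonyl C bonded to C and –OCH3 → ester.
  COCl: –C(=O)Cl: carbonyl C bonded to C and to a halogen → acyl halide (not alkyl halide).
Amine appears at: CH(CH2NH2), CH2NHCH2, CH(CH2NH2) → 3.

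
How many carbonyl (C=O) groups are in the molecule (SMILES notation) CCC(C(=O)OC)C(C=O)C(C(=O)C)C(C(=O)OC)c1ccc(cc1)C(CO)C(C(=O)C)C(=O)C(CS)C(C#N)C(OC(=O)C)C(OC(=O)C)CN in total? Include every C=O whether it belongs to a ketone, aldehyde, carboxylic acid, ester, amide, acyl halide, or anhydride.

8

CH(COOCH3): ester, 1 C=O (running total 1).
CH(CHO): aldehyde, 1 C=O (running total 2).
CH(COCH3): ketone, 1 C=O (running total 3).
CH(COOCH3): ester, 1 C=O (running total 4).
CH(COCH3): ketone, 1 C=O (running total 5).
CO: ketone, 1 C=O (running total 6).
CH(OCOCH3): ester, 1 C=O (running total 7).
CH(OCOCH3): ester, 1 C=O (running total 8).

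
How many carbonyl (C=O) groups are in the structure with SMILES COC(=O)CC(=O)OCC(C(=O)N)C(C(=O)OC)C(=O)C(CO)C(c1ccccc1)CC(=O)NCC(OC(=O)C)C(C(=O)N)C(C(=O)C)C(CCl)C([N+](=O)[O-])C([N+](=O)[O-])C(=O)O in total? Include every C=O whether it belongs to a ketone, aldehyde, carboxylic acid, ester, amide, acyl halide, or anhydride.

CH3OOC: ester, 1 C=O (running total 1).
CH2COOCH2: ester, 1 C=O (running total 2).
CH(CONH2): amide, 1 C=O (running total 3).
CH(COOCH3): ester, 1 C=O (running total 4).
CO: ketone, 1 C=O (running total 5).
CH2CONHCH2: amide, 1 C=O (running total 6).
CH(OCOCH3): ester, 1 C=O (running total 7).
CH(CONH2): amide, 1 C=O (running total 8).
CH(COCH3): ketone, 1 C=O (running total 9).
COOH: carboxylic acid, 1 C=O (running total 10).

10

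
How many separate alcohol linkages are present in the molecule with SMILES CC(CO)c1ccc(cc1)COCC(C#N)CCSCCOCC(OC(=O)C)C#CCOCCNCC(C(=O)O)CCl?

Reading the structure from left to right:
  CH(CH2OH): pendant –CH2OH on an sp³ backbone C → alcohol.
  C6H4: para-disubstituted benzene ring → arene.
  CH2OCH2: C–O–C with sp³ carbons on both sides and no adjacent C=O → ether.
  CH(CN): pendant –C≡N: nitrile.
  CH2SCH2: C–S–C linkage → sulfide (thioether).
  CH2OCH2: C–O–C with sp³ carbons on both sides and no adjacent C=O → ether.
  CH(OCOCH3): pendant –OC(=O)CH3: an acyloxy group → ester.
  C≡C: C≡C triple bond → alkyne.
  CH2OCH2: C–O–C with sp³ carbons on both sides and no adjacent C=O → ether.
  CH2NHCH2: C–N–C with sp³ carbons and no adjacent C=O → amine (secondary).
  CH(COOH): pendant –COOH: carbonyl C bonded to C and –OH → carboxylic acid.
  CH2Cl: halogen on an sp³ carbon → alkyl halide.
Alcohol appears at: CH(CH2OH) → 1.

1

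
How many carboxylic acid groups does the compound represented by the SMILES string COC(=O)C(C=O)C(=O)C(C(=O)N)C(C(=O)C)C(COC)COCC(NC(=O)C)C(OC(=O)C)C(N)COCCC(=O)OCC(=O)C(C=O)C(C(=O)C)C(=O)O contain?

1

CH3O–C(=O)–: carbonyl C bonded to C and to –OCH3 → ester (not ketone + ether).
pendant –CHO: carbonyl C bonded to C and H → aldehyde.
–C(=O)– with carbon on both sides → ketone.
pendant –CONH2: carbonyl C bonded to C and N → amide.
pendant –COCH3: carbonyl C bonded to two carbons → ketone.
pendant –CH2OCH3: C–O–C linkage → ether.
C–O–C with sp³ carbons on both sides and no adjacent C=O → ether.
pendant –NHC(=O)CH3: N bonded to a carbonyl → amide (not amine).
pendant –OC(=O)CH3: an acyloxy group → ester.
–NH2 on an sp³ carbon with no adjacent C=O → amine.
C–O–C with sp³ carbons on both sides and no adjacent C=O → ether.
–C(=O)–O–C with C on the carbonyl side → ester.
–C(=O)– with carbon on both sides → ketone.
pendant –CHO: carbonyl C bonded to C and H → aldehyde.
pendant –COCH3: carbonyl C bonded to two carbons → ketone.
–COOH: carbonyl C bonded to –OH and C → carboxylic acid (the –OH is not a separate alcohol).
Carboxylic acid appears at: COOH → 1.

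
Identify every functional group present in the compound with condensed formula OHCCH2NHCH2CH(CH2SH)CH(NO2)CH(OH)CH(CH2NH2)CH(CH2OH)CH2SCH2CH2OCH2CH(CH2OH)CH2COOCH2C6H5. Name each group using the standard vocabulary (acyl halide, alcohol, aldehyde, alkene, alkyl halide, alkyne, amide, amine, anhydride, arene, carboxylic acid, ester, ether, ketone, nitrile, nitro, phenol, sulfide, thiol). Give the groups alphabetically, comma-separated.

alcohol, aldehyde, amine, arene, ester, ether, nitro, sulfide, thiol

Taking each segment in turn:
  OHC: terminal –CHO: carbonyl C bonded to H and C → aldehyde.
  CH2NHCH2: C–N–C with sp³ carbons and no adjacent C=O → amine (secondary).
  CH(CH2SH): pendant –CH2SH → thiol.
  CH(NO2): –NO2 on an sp³ carbon → nitro (the N=O is not a carbonyl).
  CH(OH): –OH on an sp³ carbon → alcohol (secondary).
  CH(CH2NH2): pendant –CH2NH2: N on sp³ C, no adjacent C=O → amine.
  CH(CH2OH): pendant –CH2OH on an sp³ backbone C → alcohol.
  CH2SCH2: C–S–C linkage → sulfide (thioether).
  CH2OCH2: C–O–C with sp³ carbons on both sides and no adjacent C=O → ether.
  CH(CH2OH): pendant –CH2OH on an sp³ backbone C → alcohol.
  CH2COOCH2: –C(=O)–O–C with C on the carbonyl side → ester.
  C6H5: –C6H5 phenyl ring → arene.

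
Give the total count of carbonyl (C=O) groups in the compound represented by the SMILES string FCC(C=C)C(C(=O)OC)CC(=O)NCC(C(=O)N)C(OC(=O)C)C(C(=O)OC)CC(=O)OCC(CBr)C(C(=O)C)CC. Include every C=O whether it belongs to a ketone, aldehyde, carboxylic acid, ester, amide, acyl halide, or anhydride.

CH(COOCH3): ester, 1 C=O (running total 1).
CH2CONHCH2: amide, 1 C=O (running total 2).
CH(CONH2): amide, 1 C=O (running total 3).
CH(OCOCH3): ester, 1 C=O (running total 4).
CH(COOCH3): ester, 1 C=O (running total 5).
CH2COOCH2: ester, 1 C=O (running total 6).
CH(COCH3): ketone, 1 C=O (running total 7).

7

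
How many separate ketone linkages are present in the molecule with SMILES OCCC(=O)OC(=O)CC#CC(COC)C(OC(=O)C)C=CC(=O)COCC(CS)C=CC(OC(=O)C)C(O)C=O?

1

Taking each segment in turn:
  HOCH2: HO– on an sp³ carbon → alcohol.
  CH2CO-O-COCH2: two acyl groups sharing one oxygen, –C(=O)–O–C(=O)– → anhydride.
  C≡C: C≡C triple bond → alkyne.
  CH(CH2OCH3): pendant –CH2OCH3: C–O–C linkage → ether.
  CH(OCOCH3): pendant –OC(=O)CH3: an acyloxy group → ester.
  CH=CH: C=C double bond → alkene.
  CO: –C(=O)– with carbon on both sides → ketone.
  CH2OCH2: C–O–C with sp³ carbons on both sides and no adjacent C=O → ether.
  CH(CH2SH): pendant –CH2SH → thiol.
  CH=CH: C=C double bond → alkene.
  CH(OCOCH3): pendant –OC(=O)CH3: an acyloxy group → ester.
  CH(OH): –OH on an sp³ carbon → alcohol (secondary).
  CHO: terminal –CHO: carbonyl C bonded to H and C → aldehyde.
Ketone appears at: CO → 1.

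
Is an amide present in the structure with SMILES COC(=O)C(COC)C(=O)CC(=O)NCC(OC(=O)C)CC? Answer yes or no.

yes

CH3O–C(=O)–: carbonyl C bonded to C and to –OCH3 → ester (not ketone + ether).
pendant –CH2OCH3: C–O–C linkage → ether.
–C(=O)– with carbon on both sides → ketone.
–C(=O)–N– linkage → amide (the N is not an amine).
pendant –OC(=O)CH3: an acyloxy group → ester.
The CH2CONHCH2 segment supplies the amide: –C(=O)–N– linkage → amide (the N is not an amine).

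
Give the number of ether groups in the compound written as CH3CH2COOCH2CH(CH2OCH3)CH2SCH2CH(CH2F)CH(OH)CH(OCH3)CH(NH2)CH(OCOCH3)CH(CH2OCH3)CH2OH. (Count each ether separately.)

3

Taking each segment in turn:
  CH2COOCH2: –C(=O)–O–C with C on the carbonyl side → ester.
  CH(CH2OCH3): pendant –CH2OCH3: C–O–C linkage → ether.
  CH2SCH2: C–S–C linkage → sulfide (thioether).
  CH(CH2F): pendant –CH2X: halogen on sp³ carbon → alkyl halide.
  CH(OH): –OH on an sp³ carbon → alcohol (secondary).
  CH(OCH3): pendant –OCH3: C–O–C with sp³ C, no adjacent C=O → ether.
  CH(NH2): –NH2 on an sp³ carbon with no adjacent C=O → amine.
  CH(OCOCH3): pendant –OC(=O)CH3: an acyloxy group → ester.
  CH(CH2OCH3): pendant –CH2OCH3: C–O–C linkage → ether.
  CH2OH: –OH on an sp³ carbon → alcohol.
Ether appears at: CH(CH2OCH3), CH(OCH3), CH(CH2OCH3) → 3.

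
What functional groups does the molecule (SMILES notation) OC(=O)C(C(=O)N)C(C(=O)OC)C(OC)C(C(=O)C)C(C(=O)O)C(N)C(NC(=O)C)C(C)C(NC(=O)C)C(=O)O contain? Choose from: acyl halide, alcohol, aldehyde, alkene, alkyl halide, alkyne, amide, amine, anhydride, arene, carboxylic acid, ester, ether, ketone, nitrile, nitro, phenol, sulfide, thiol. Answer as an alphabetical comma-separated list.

amide, amine, carboxylic acid, ester, ether, ketone

–COOH: carbonyl C bonded to –OH and C → carboxylic acid (the –OH is not a separate alcohol).
pendant –CONH2: carbonyl C bonded to C and N → amide.
pendant –COOCH3: carbonyl C bonded to C and –OCH3 → ester.
pendant –OCH3: C–O–C with sp³ C, no adjacent C=O → ether.
pendant –COCH3: carbonyl C bonded to two carbons → ketone.
pendant –COOH: carbonyl C bonded to C and –OH → carboxylic acid.
–NH2 on an sp³ carbon with no adjacent C=O → amine.
pendant –NHC(=O)CH3: N bonded to a carbonyl → amide (not amine).
pendant –NHC(=O)CH3: N bonded to a carbonyl → amide (not amine).
–COOH: carbonyl C bonded to –OH and C → carboxylic acid (the –OH is not a separate alcohol).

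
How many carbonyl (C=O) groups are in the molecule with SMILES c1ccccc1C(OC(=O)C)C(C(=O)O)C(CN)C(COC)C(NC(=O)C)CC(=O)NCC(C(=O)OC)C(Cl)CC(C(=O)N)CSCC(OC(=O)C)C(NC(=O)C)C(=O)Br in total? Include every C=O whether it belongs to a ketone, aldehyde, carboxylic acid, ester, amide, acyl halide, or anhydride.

9

CH(OCOCH3): ester, 1 C=O (running total 1).
CH(COOH): carboxylic acid, 1 C=O (running total 2).
CH(NHCOCH3): amide, 1 C=O (running total 3).
CH2CONHCH2: amide, 1 C=O (running total 4).
CH(COOCH3): ester, 1 C=O (running total 5).
CH(CONH2): amide, 1 C=O (running total 6).
CH(OCOCH3): ester, 1 C=O (running total 7).
CH(NHCOCH3): amide, 1 C=O (running total 8).
COBr: acyl halide, 1 C=O (running total 9).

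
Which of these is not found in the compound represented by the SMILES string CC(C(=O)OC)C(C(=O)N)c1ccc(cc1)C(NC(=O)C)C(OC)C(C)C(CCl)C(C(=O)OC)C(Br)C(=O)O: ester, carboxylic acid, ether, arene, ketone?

ketone

ether: present (CH(OCH3) — pendant –OCH3: C–O–C with sp³ C, no adjacent C=O → ether).
arene: present (C6H4 — para-disubstituted benzene ring → arene).
carboxylic acid: present (COOH — –COOH: carbonyl C bonded to –OH and C → carboxylic acid (the –OH is not a separate alcohol)).
ester: present (CH(COOCH3) — pendant –COOCH3: carbonyl C bonded to C and –OCH3 → ester).
ketone: absent. In CH(COOCH3), the C=O is bonded to an –O–C group, which defines an ester, not a ketone. In each of CH(CONH2) and CH(NHCOCH3), the C=O is bonded to nitrogen, which defines an amide, not a ketone. In COOH, the C=O bears an –OH, making it a carboxylic acid rather than a ketone.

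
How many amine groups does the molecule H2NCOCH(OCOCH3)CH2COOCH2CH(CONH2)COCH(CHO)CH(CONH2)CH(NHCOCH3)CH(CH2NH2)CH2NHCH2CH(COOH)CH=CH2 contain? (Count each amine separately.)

2

–C(=O)NH2: carbonyl C bonded to C and to N → amide (the N is not a separate amine).
pendant –OC(=O)CH3: an acyloxy group → ester.
–C(=O)–O–C with C on the carbonyl side → ester.
pendant –CONH2: carbonyl C bonded to C and N → amide.
–C(=O)– with carbon on both sides → ketone.
pendant –CHO: carbonyl C bonded to C and H → aldehyde.
pendant –CONH2: carbonyl C bonded to C and N → amide.
pendant –NHC(=O)CH3: N bonded to a carbonyl → amide (not amine).
pendant –CH2NH2: N on sp³ C, no adjacent C=O → amine.
C–N–C with sp³ carbons and no adjacent C=O → amine (secondary).
pendant –COOH: carbonyl C bonded to C and –OH → carboxylic acid.
C=C double bond → alkene.
Amine appears at: CH(CH2NH2), CH2NHCH2 → 2.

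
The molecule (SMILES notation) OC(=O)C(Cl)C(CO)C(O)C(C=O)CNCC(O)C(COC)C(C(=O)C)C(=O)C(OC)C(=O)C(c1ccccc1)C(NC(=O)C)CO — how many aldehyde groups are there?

–COOH: carbonyl C bonded to –OH and C → carboxylic acid (the –OH is not a separate alcohol).
halogen on an sp³ carbon → alkyl halide.
pendant –CH2OH on an sp³ backbone C → alcohol.
–OH on an sp³ carbon → alcohol (secondary).
pendant –CHO: carbonyl C bonded to C and H → aldehyde.
C–N–C with sp³ carbons and no adjacent C=O → amine (secondary).
–OH on an sp³ carbon → alcohol (secondary).
pendant –CH2OCH3: C–O–C linkage → ether.
pendant –COCH3: carbonyl C bonded to two carbons → ketone.
–C(=O)– with carbon on both sides → ketone.
pendant –OCH3: C–O–C with sp³ C, no adjacent C=O → ether.
–C(=O)– with carbon on both sides → ketone.
pendant –C6H5: benzene ring → arene.
pendant –NHC(=O)CH3: N bonded to a carbonyl → amide (not amine).
–OH on an sp³ carbon → alcohol.
Aldehyde appears at: CH(CHO) → 1.

1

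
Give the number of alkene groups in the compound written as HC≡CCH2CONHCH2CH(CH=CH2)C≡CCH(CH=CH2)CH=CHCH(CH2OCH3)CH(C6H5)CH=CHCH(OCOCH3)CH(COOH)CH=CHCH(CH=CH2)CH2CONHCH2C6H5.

Taking each segment in turn:
  HC≡C: C≡C triple bond → alkyne.
  CH2CONHCH2: –C(=O)–N– linkage → amide (the N is not an amine).
  CH(CH=CH2): pendant –CH=CH2: C=C double bond → alkene.
  C≡C: C≡C triple bond → alkyne.
  CH(CH=CH2): pendant –CH=CH2: C=C double bond → alkene.
  CH=CH: C=C double bond → alkene.
  CH(CH2OCH3): pendant –CH2OCH3: C–O–C linkage → ether.
  CH(C6H5): pendant –C6H5: benzene ring → arene.
  CH=CH: C=C double bond → alkene.
  CH(OCOCH3): pendant –OC(=O)CH3: an acyloxy group → ester.
  CH(COOH): pendant –COOH: carbonyl C bonded to C and –OH → carboxylic acid.
  CH=CH: C=C double bond → alkene.
  CH(CH=CH2): pendant –CH=CH2: C=C double bond → alkene.
  CH2CONHCH2: –C(=O)–N– linkage → amide (the N is not an amine).
  C6H5: –C6H5 phenyl ring → arene.
Alkene appears at: CH(CH=CH2), CH(CH=CH2), CH=CH, CH=CH, CH=CH, CH(CH=CH2) → 6.

6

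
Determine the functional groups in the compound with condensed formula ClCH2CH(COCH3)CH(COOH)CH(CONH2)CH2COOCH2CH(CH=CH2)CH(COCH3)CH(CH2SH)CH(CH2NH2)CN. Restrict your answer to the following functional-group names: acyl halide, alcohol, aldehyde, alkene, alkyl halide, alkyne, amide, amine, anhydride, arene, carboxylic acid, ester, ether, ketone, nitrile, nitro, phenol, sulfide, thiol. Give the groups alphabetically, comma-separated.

alkene, alkyl halide, amide, amine, carboxylic acid, ester, ketone, nitrile, thiol

Working along the chain:
  ClCH2: halogen on an sp³ carbon → alkyl halide.
  CH(COCH3): pendant –COCH3: carbonyl C bonded to two carbons → ketone.
  CH(COOH): pendant –COOH: carbonyl C bonded to C and –OH → carboxylic acid.
  CH(CONH2): pendant –CONH2: carbonyl C bonded to C and N → amide.
  CH2COOCH2: –C(=O)–O–C with C on the carbonyl side → ester.
  CH(CH=CH2): pendant –CH=CH2: C=C double bond → alkene.
  CH(COCH3): pendant –COCH3: carbonyl C bonded to two carbons → ketone.
  CH(CH2SH): pendant –CH2SH → thiol.
  CH(CH2NH2): pendant –CH2NH2: N on sp³ C, no adjacent C=O → amine.
  CN: –C≡N: carbon triple-bonded to nitrogen → nitrile.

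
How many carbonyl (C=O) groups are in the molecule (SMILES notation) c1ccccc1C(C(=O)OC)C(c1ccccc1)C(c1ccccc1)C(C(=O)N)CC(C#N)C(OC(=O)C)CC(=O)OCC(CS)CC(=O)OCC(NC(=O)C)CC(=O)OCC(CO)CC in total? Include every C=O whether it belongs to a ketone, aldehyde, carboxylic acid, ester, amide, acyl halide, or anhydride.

CH(COOCH3): ester, 1 C=O (running total 1).
CH(CONH2): amide, 1 C=O (running total 2).
CH(OCOCH3): ester, 1 C=O (running total 3).
CH2COOCH2: ester, 1 C=O (running total 4).
CH2COOCH2: ester, 1 C=O (running total 5).
CH(NHCOCH3): amide, 1 C=O (running total 6).
CH2COOCH2: ester, 1 C=O (running total 7).

7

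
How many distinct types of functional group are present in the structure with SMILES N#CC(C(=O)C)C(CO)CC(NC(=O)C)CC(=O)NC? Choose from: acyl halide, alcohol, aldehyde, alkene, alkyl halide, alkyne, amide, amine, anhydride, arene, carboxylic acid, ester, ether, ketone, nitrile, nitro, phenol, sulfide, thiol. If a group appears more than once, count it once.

4

N≡C–: carbon triple-bonded to nitrogen → nitrile.
pendant –COCH3: carbonyl C bonded to two carbons → ketone.
pendant –CH2OH on an sp³ backbone C → alcohol.
pendant –NHC(=O)CH3: N bonded to a carbonyl → amide (not amine).
–C(=O)NHCH3: carbonyl C bonded to C and to N → amide (the N is not an amine).
Distinct types present: alcohol, amide, ketone, nitrile.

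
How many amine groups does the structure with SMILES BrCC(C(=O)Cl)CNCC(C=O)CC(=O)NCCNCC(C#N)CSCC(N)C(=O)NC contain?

3

halogen on an sp³ carbon → alkyl halide.
pendant –C(=O)X: carbonyl C bonded to C and halogen → acyl halide.
C–N–C with sp³ carbons and no adjacent C=O → amine (secondary).
pendant –CHO: carbonyl C bonded to C and H → aldehyde.
–C(=O)–N– linkage → amide (the N is not an amine).
C–N–C with sp³ carbons and no adjacent C=O → amine (secondary).
pendant –C≡N: nitrile.
C–S–C linkage → sulfide (thioether).
–NH2 on an sp³ carbon with no adjacent C=O → amine.
–C(=O)NHCH3: carbonyl C bonded to C and to N → amide (the N is not an amine).
Amine appears at: CH2NHCH2, CH2NHCH2, CH(NH2) → 3.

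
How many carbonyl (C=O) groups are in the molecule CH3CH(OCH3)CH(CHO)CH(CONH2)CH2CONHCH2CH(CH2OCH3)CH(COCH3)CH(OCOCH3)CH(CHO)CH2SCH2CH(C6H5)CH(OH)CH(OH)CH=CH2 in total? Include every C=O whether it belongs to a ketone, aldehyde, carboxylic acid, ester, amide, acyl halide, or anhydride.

6

CH(CHO): aldehyde, 1 C=O (running total 1).
CH(CONH2): amide, 1 C=O (running total 2).
CH2CONHCH2: amide, 1 C=O (running total 3).
CH(COCH3): ketone, 1 C=O (running total 4).
CH(OCOCH3): ester, 1 C=O (running total 5).
CH(CHO): aldehyde, 1 C=O (running total 6).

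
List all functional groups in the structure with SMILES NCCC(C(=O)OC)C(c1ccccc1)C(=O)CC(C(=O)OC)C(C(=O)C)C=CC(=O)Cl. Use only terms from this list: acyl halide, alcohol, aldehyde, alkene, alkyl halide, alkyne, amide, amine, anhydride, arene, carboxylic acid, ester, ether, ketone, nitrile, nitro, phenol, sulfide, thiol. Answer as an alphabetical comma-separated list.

acyl halide, alkene, amine, arene, ester, ketone

–NH2 on an sp³ carbon with no adjacent C=O → amine.
pendant –COOCH3: carbonyl C bonded to C and –OCH3 → ester.
pendant –C6H5: benzene ring → arene.
–C(=O)– with carbon on both sides → ketone.
pendant –COOCH3: carbonyl C bonded to C and –OCH3 → ester.
pendant –COCH3: carbonyl C bonded to two carbons → ketone.
C=C double bond → alkene.
–C(=O)Cl: carbonyl C bonded to C and to a halogen → acyl halide (not alkyl halide).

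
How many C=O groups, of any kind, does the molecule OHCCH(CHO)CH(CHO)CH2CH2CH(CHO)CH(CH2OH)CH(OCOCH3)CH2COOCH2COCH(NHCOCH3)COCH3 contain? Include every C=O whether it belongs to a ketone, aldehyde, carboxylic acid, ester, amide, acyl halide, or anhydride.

9

OHC: aldehyde, 1 C=O (running total 1).
CH(CHO): aldehyde, 1 C=O (running total 2).
CH(CHO): aldehyde, 1 C=O (running total 3).
CH(CHO): aldehyde, 1 C=O (running total 4).
CH(OCOCH3): ester, 1 C=O (running total 5).
CH2COOCH2: ester, 1 C=O (running total 6).
CO: ketone, 1 C=O (running total 7).
CH(NHCOCH3): amide, 1 C=O (running total 8).
CO: ketone, 1 C=O (running total 9).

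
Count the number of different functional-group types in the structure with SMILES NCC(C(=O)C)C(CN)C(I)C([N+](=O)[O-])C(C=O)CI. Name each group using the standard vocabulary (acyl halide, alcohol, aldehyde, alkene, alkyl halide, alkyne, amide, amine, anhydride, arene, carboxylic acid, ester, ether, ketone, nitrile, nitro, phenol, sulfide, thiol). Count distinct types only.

–NH2 on an sp³ carbon with no adjacent C=O → amine.
pendant –COCH3: carbonyl C bonded to two carbons → ketone.
pendant –CH2NH2: N on sp³ C, no adjacent C=O → amine.
halogen on an sp³ carbon → alkyl halide.
–NO2 on an sp³ carbon → nitro (the N=O is not a carbonyl).
pendant –CHO: carbonyl C bonded to C and H → aldehyde.
halogen on an sp³ carbon → alkyl halide.
Distinct types present: aldehyde, alkyl halide, amine, ketone, nitro.

5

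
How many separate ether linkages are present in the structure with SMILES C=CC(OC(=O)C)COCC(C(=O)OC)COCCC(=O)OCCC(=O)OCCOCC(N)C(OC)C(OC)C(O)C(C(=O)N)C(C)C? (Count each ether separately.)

C=C double bond → alkene.
pendant –OC(=O)CH3: an acyloxy group → ester.
C–O–C with sp³ carbons on both sides and no adjacent C=O → ether.
pendant –COOCH3: carbonyl C bonded to C and –OCH3 → ester.
C–O–C with sp³ carbons on both sides and no adjacent C=O → ether.
–C(=O)–O–C with C on the carbonyl side → ester.
–C(=O)–O–C with C on the carbonyl side → ester.
C–O–C with sp³ carbons on both sides and no adjacent C=O → ether.
–NH2 on an sp³ carbon with no adjacent C=O → amine.
pendant –OCH3: C–O–C with sp³ C, no adjacent C=O → ether.
pendant –OCH3: C–O–C with sp³ C, no adjacent C=O → ether.
–OH on an sp³ carbon → alcohol (secondary).
pendant –CONH2: carbonyl C bonded to C and N → amide.
Ether appears at: CH2OCH2, CH2OCH2, CH2OCH2, CH(OCH3), CH(OCH3) → 5.

5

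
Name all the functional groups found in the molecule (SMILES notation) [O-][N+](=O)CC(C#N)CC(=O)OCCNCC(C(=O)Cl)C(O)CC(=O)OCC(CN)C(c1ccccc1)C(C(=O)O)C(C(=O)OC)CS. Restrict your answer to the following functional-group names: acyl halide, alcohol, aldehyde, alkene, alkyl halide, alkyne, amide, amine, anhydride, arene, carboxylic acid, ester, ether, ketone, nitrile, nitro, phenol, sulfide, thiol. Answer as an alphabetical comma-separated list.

–NO2 on carbon → nitro group.
pendant –C≡N: nitrile.
–C(=O)–O–C with C on the carbonyl side → ester.
C–N–C with sp³ carbons and no adjacent C=O → amine (secondary).
pendant –C(=O)X: carbonyl C bonded to C and halogen → acyl halide.
–OH on an sp³ carbon → alcohol (secondary).
–C(=O)–O–C with C on the carbonyl side → ester.
pendant –CH2NH2: N on sp³ C, no adjacent C=O → amine.
pendant –C6H5: benzene ring → arene.
pendant –COOH: carbonyl C bonded to C and –OH → carboxylic acid.
pendant –COOCH3: carbonyl C bonded to C and –OCH3 → ester.
–SH on an sp³ carbon → thiol.

acyl halide, alcohol, amine, arene, carboxylic acid, ester, nitrile, nitro, thiol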